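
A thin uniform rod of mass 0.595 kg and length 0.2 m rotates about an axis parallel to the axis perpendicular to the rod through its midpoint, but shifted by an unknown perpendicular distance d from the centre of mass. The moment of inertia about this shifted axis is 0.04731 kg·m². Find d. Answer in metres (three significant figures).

About the centre-of-mass axis, I_cm = (1/12)ML² = (1/12)(0.595)(0.2)² = 0.0019833 kg·m².
Parallel axis theorem: I = I_cm + Md², so Md² = 0.04731 − 0.0019833 = 0.045327 kg·m².
d = √(0.045327 / 0.595) = 0.27601 m.

0.276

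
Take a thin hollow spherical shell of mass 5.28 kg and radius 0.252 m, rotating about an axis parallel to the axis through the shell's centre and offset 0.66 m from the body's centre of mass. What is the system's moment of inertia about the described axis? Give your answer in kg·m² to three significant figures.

I_cm = (2/3)MR² = (2/3)(5.28)(0.252)² = 0.22353 kg·m²; centre at d = 0.66 m, so the parallel axis theorem gives I = 0.22353 + (5.28)(0.66)² = 2.5235 kg·m².

2.52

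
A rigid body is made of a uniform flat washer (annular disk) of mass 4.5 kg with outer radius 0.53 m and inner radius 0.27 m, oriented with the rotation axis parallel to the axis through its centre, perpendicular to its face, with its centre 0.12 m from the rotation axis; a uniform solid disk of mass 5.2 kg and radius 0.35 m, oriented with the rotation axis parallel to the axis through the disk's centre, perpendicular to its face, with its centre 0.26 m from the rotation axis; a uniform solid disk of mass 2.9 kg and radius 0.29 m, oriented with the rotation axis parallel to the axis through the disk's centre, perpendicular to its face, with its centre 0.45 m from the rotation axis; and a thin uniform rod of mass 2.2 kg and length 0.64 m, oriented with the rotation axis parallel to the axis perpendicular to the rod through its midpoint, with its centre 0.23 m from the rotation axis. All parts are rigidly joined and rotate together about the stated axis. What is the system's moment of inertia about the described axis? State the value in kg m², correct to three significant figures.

2.43

Annular disk: I_cm = (1/2)M(R²+r²) = (1/2)(4.5)[(0.53)² + (0.27)²] = 0.79605 kg m²; centre at d = 0.12 m, so I = I_cm + Md² gives I = 0.79605 + (4.5)(0.12)² = 0.86085 kg m².
Solid disk: I_cm = (1/2)MR² = (1/2)(5.2)(0.35)² = 0.3185 kg m²; centre at d = 0.26 m, so I = I_cm + Md² gives I = 0.3185 + (5.2)(0.26)² = 0.67002 kg m².
Solid disk: I_cm = (1/2)MR² = (1/2)(2.9)(0.29)² = 0.12194 kg m²; centre at d = 0.45 m, so I = I_cm + Md² gives I = 0.12194 + (2.9)(0.45)² = 0.7092 kg m².
Thin rod: I_cm = (1/12)ML² = (1/12)(2.2)(0.64)² = 0.075093 kg m²; centre at d = 0.23 m, so I = I_cm + Md² gives I = 0.075093 + (2.2)(0.23)² = 0.19147 kg m².
Total I = 0.86085 + 0.67002 + 0.7092 + 0.19147 = 2.4315 kg m².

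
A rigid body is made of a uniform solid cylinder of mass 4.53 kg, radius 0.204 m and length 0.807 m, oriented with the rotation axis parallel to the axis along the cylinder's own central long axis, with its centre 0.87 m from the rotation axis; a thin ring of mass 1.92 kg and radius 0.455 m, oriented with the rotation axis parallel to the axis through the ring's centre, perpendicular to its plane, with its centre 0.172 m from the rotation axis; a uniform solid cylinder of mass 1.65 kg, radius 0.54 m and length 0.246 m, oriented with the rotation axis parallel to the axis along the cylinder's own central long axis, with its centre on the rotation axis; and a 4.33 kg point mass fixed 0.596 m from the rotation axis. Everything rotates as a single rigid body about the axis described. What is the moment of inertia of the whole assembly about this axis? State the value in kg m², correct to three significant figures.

5.76

Solid cylinder: I_cm = (1/2)MR² = (1/2)(4.53)(0.204)² = 0.09426 kg m²; centre at d = 0.87 m, so the parallel axis theorem gives I = 0.09426 + (4.53)(0.87)² = 3.523 kg m².
Thin ring: I_cm = MR² = (1.92)(0.455)² = 0.39749 kg m²; centre at d = 0.172 m, so the parallel axis theorem gives I = 0.39749 + (1.92)(0.172)² = 0.45429 kg m².
Solid cylinder: I_cm = (1/2)MR² = (1/2)(1.65)(0.54)² = 0.24057 kg m²; axis through the centre, so I = 0.24057 kg m².
Point mass: I_cm = 0; centre at d = 0.596 m, so the parallel axis theorem gives I = 0 + (4.33)(0.596)² = 1.5381 kg m².
Total I = 3.523 + 0.45429 + 0.24057 + 1.5381 = 5.756 kg m².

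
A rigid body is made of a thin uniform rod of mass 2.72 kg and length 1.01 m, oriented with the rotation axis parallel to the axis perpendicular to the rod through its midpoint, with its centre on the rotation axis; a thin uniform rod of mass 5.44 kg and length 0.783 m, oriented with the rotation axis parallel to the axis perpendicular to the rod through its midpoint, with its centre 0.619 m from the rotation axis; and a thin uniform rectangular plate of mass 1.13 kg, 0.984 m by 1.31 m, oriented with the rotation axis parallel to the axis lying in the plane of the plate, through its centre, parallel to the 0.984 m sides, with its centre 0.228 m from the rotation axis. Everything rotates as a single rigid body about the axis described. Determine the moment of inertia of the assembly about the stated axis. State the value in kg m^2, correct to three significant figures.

2.81

Thin rod: I_cm = (1/12)ML² = (1/12)(2.72)(1.01)² = 0.23122 kg m^2; axis through the centre, so I = 0.23122 kg m^2.
Thin rod: I_cm = (1/12)ML² = (1/12)(5.44)(0.783)² = 0.27793 kg m^2; centre at d = 0.619 m, so the parallel axis theorem gives I = 0.27793 + (5.44)(0.619)² = 2.3623 kg m^2.
Rectangular plate: I_cm = (1/12)Mb² = (1/12)(1.13)(1.31)² = 0.1616 kg m^2; centre at d = 0.228 m, so the parallel axis theorem gives I = 0.1616 + (1.13)(0.228)² = 0.22034 kg m^2.
Total I = 0.23122 + 2.3623 + 0.22034 = 2.8139 kg m^2.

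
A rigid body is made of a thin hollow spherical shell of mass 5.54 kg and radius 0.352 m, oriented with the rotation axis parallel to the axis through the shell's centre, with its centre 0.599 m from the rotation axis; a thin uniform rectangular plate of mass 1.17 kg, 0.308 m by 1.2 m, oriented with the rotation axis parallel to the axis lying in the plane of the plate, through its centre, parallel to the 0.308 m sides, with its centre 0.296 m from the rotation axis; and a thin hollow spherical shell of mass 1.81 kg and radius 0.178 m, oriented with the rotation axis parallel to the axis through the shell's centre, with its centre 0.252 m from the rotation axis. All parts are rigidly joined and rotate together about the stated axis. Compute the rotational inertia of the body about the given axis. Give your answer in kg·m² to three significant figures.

Spherical shell: I_cm = (2/3)MR² = (2/3)(5.54)(0.352)² = 0.45762 kg·m²; centre at d = 0.599 m, so I = I_cm + Md² gives I = 0.45762 + (5.54)(0.599)² = 2.4454 kg·m².
Rectangular plate: I_cm = (1/12)Mb² = (1/12)(1.17)(1.2)² = 0.1404 kg·m²; centre at d = 0.296 m, so I = I_cm + Md² gives I = 0.1404 + (1.17)(0.296)² = 0.24291 kg·m².
Spherical shell: I_cm = (2/3)MR² = (2/3)(1.81)(0.178)² = 0.038232 kg·m²; centre at d = 0.252 m, so I = I_cm + Md² gives I = 0.038232 + (1.81)(0.252)² = 0.15317 kg·m².
Total I = 2.4454 + 0.24291 + 0.15317 = 2.8415 kg·m².

2.84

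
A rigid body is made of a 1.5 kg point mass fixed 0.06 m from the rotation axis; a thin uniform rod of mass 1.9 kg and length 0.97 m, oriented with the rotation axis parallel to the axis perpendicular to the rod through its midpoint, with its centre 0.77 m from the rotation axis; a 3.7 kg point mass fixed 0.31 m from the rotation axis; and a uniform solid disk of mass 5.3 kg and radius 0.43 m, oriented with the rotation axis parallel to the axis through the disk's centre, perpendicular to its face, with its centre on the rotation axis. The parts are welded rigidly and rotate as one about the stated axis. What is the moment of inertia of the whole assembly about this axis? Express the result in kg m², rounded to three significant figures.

2.13

Point mass: I_cm = 0; centre at d = 0.06 m, so the parallel axis theorem gives I = 0 + (1.5)(0.06)² = 0.0054 kg m².
Thin rod: I_cm = (1/12)ML² = (1/12)(1.9)(0.97)² = 0.14898 kg m²; centre at d = 0.77 m, so the parallel axis theorem gives I = 0.14898 + (1.9)(0.77)² = 1.2755 kg m².
Point mass: I_cm = 0; centre at d = 0.31 m, so the parallel axis theorem gives I = 0 + (3.7)(0.31)² = 0.35557 kg m².
Solid disk: I_cm = (1/2)MR² = (1/2)(5.3)(0.43)² = 0.48998 kg m²; axis through the centre, so I = 0.48998 kg m².
Total I = 0.0054 + 1.2755 + 0.35557 + 0.48998 = 2.1264 kg m².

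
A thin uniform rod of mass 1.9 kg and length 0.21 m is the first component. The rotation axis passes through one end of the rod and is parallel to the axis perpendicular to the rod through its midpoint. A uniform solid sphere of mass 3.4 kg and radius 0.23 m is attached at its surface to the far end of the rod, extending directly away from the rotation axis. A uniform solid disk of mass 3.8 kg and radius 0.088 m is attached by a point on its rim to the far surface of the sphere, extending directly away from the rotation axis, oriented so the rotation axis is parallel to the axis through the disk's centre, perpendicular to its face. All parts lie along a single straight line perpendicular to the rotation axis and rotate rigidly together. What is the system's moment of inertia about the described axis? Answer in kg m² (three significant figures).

Thin rod: I_cm = (1/12)ML² = (1/12)(1.9)(0.21)² = 0.0069825 kg m²; centre at d = 0.105 m, so I = I_cm + Md² gives I = 0.0069825 + (1.9)(0.105)² = 0.02793 kg m².
Solid sphere: I_cm = (2/5)MR² = (2/5)(3.4)(0.23)² = 0.071944 kg m²; centre at d = 0.105 + 0.105 + 0.23 = 0.44 m, so I = I_cm + Md² gives I = 0.071944 + (3.4)(0.44)² = 0.73018 kg m².
Solid disk: I_cm = (1/2)MR² = (1/2)(3.8)(0.088)² = 0.014714 kg m²; centre at d = 0.105 + 0.105 + 0.23 + 0.23 + 0.088 = 0.758 m, so I = I_cm + Md² gives I = 0.014714 + (3.8)(0.758)² = 2.1981 kg m².
Total I = 0.02793 + 0.73018 + 2.1981 = 2.9562 kg m².

2.96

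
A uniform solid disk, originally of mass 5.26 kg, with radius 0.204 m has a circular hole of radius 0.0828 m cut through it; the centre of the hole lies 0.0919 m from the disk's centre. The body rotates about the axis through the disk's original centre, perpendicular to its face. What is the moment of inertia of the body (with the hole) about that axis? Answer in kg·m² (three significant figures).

Unpierced body about its centre: I₀ = (1/2)MR² = (1/2)(5.26)(0.204)² = 0.10945 kg·m².
The removed disk has mass m = M·(r/R)² = (5.26)(0.0828/0.204)² = 0.86653 kg (same uniform areal density).
Its moment of inertia about the rotation axis (parallel-axis theorem): I_hole = (1/2)mr² + md² = (1/2)(0.86653)(0.0828)² + (0.86653)(0.0919)² = 0.010289 kg·m².
Treating the hole as negative mass, I = I₀ − I_hole = 0.10945 − 0.010289 = 0.099161 kg·m².

0.0992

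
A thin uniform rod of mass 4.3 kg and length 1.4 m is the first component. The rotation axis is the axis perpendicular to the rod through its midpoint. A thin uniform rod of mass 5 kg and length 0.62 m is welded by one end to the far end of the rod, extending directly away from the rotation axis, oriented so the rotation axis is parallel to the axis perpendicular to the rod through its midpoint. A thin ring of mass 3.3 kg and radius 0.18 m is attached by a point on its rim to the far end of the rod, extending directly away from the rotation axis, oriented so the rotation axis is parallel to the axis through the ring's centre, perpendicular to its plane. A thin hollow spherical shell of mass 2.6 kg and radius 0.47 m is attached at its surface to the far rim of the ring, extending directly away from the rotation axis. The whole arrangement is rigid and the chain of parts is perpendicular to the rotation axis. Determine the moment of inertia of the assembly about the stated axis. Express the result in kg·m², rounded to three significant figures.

Thin rod: I_cm = (1/12)ML² = (1/12)(4.3)(1.4)² = 0.70233 kg·m²; axis through the centre, so I = 0.70233 kg·m².
Thin rod: I_cm = (1/12)ML² = (1/12)(5)(0.62)² = 0.16017 kg·m²; centre at d = 0.7 + 0.31 = 1.01 m, so I = I_cm + Md² gives I = 0.16017 + (5)(1.01)² = 5.2607 kg·m².
Thin ring: I_cm = MR² = (3.3)(0.18)² = 0.10692 kg·m²; centre at d = 0.7 + 0.31 + 0.31 + 0.18 = 1.5 m, so I = I_cm + Md² gives I = 0.10692 + (3.3)(1.5)² = 7.5319 kg·m².
Spherical shell: I_cm = (2/3)MR² = (2/3)(2.6)(0.47)² = 0.38289 kg·m²; centre at d = 0.7 + 0.31 + 0.31 + 0.18 + 0.18 + 0.47 = 2.15 m, so I = I_cm + Md² gives I = 0.38289 + (2.6)(2.15)² = 12.401 kg·m².
Total I = 0.70233 + 5.2607 + 7.5319 + 12.401 = 25.896 kg·m².

25.9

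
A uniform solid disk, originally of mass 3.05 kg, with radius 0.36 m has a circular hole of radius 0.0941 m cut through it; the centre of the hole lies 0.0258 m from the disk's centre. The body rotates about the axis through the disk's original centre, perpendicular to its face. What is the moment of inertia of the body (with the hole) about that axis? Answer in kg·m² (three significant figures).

Unpierced body about its centre: I₀ = (1/2)MR² = (1/2)(3.05)(0.36)² = 0.19764 kg·m².
The removed disk has mass m = M·(r/R)² = (3.05)(0.0941/0.36)² = 0.20839 kg (same uniform areal density).
Its moment of inertia about the rotation axis (parallel-axis theorem): I_hole = (1/2)mr² + md² = (1/2)(0.20839)(0.0941)² + (0.20839)(0.0258)² = 0.0010613 kg·m².
Treating the hole as negative mass, I = I₀ − I_hole = 0.19764 − 0.0010613 = 0.19658 kg·m².

0.197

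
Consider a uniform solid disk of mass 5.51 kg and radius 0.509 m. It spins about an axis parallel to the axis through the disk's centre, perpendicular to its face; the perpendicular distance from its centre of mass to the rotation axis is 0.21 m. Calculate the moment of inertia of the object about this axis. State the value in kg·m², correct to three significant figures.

0.957

I_cm = (1/2)MR² = (1/2)(5.51)(0.509)² = 0.71377 kg·m²; centre at d = 0.21 m, so I = I_cm + Md² gives I = 0.71377 + (5.51)(0.21)² = 0.95676 kg·m².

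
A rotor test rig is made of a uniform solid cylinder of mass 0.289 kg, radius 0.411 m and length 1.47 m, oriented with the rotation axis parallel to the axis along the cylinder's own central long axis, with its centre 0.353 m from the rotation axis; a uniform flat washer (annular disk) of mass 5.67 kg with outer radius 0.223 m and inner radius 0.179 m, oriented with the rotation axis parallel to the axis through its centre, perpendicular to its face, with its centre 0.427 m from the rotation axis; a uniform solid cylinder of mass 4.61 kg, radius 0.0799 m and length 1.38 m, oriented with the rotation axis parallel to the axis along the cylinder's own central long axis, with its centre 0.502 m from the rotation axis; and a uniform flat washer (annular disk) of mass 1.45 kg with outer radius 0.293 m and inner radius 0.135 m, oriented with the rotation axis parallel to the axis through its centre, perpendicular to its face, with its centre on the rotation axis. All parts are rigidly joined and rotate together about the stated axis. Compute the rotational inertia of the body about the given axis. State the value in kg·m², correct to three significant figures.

2.58

Solid cylinder: I_cm = (1/2)MR² = (1/2)(0.289)(0.411)² = 0.024409 kg·m²; centre at d = 0.353 m, so I = I_cm + Md² gives I = 0.024409 + (0.289)(0.353)² = 0.060421 kg·m².
Annular disk: I_cm = (1/2)M(R²+r²) = (1/2)(5.67)[(0.223)² + (0.179)²] = 0.23182 kg·m²; centre at d = 0.427 m, so I = I_cm + Md² gives I = 0.23182 + (5.67)(0.427)² = 1.2656 kg·m².
Solid cylinder: I_cm = (1/2)MR² = (1/2)(4.61)(0.0799)² = 0.014715 kg·m²; centre at d = 0.502 m, so I = I_cm + Md² gives I = 0.014715 + (4.61)(0.502)² = 1.1765 kg·m².
Annular disk: I_cm = (1/2)M(R²+r²) = (1/2)(1.45)[(0.293)² + (0.135)²] = 0.075454 kg·m²; axis through the centre, so I = 0.075454 kg·m².
Total I = 0.060421 + 1.2656 + 1.1765 + 0.075454 = 2.578 kg·m².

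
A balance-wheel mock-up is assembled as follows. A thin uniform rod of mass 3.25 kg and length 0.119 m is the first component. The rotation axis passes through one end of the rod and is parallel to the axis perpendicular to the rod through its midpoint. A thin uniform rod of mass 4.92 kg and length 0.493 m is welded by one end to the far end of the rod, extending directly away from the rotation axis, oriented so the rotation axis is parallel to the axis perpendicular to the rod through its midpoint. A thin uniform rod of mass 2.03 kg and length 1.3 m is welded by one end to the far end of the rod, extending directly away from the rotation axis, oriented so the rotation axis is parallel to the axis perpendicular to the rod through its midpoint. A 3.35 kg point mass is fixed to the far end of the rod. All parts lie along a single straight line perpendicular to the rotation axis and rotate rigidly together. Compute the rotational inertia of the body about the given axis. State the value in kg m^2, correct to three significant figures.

Thin rod: I_cm = (1/12)ML² = (1/12)(3.25)(0.119)² = 0.0038353 kg m^2; centre at d = 0.0595 m, so I = I_cm + Md² gives I = 0.0038353 + (3.25)(0.0595)² = 0.015341 kg m^2.
Thin rod: I_cm = (1/12)ML² = (1/12)(4.92)(0.493)² = 0.09965 kg m^2; centre at d = 0.0595 + 0.0595 + 0.2465 = 0.3655 m, so I = I_cm + Md² gives I = 0.09965 + (4.92)(0.3655)² = 0.75691 kg m^2.
Thin rod: I_cm = (1/12)ML² = (1/12)(2.03)(1.3)² = 0.28589 kg m^2; centre at d = 0.0595 + 0.0595 + 0.2465 + 0.2465 + 0.65 = 1.262 m, so I = I_cm + Md² gives I = 0.28589 + (2.03)(1.262)² = 3.519 kg m^2.
Point mass: I_cm = 0; centre at d = 0.0595 + 0.0595 + 0.2465 + 0.2465 + 0.65 + 0.65 = 1.912 m, so I = I_cm + Md² gives I = 0 + (3.35)(1.912)² = 12.247 kg m^2.
Total I = 0.015341 + 0.75691 + 3.519 + 12.247 = 16.538 kg m^2.

16.5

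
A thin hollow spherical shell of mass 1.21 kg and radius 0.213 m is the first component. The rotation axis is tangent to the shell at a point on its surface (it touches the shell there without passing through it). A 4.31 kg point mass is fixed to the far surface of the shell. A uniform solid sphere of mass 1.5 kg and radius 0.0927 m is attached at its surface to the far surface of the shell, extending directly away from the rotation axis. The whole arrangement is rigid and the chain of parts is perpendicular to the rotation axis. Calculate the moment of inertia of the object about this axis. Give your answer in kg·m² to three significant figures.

Spherical shell: I_cm = (2/3)MR² = (2/3)(1.21)(0.213)² = 0.036598 kg·m²; centre at d = 0.213 m, so I = I_cm + Md² gives I = 0.036598 + (1.21)(0.213)² = 0.091494 kg·m².
Point mass: I_cm = 0; centre at d = 0.213 + 0.213 = 0.426 m, so I = I_cm + Md² gives I = 0 + (4.31)(0.426)² = 0.78216 kg·m².
Solid sphere: I_cm = (2/5)MR² = (2/5)(1.5)(0.0927)² = 0.005156 kg·m²; centre at d = 0.213 + 0.213 + 0.0927 = 0.5187 m, so I = I_cm + Md² gives I = 0.005156 + (1.5)(0.5187)² = 0.40873 kg·m².
Total I = 0.091494 + 0.78216 + 0.40873 = 1.2824 kg·m².

1.28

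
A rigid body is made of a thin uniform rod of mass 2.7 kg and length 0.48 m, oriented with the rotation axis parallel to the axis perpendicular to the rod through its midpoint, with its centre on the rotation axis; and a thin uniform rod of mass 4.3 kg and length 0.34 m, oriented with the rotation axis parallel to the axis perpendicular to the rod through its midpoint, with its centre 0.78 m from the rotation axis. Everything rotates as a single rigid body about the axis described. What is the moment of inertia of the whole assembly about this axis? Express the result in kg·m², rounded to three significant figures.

Thin rod: I_cm = (1/12)ML² = (1/12)(2.7)(0.48)² = 0.05184 kg·m²; axis through the centre, so I = 0.05184 kg·m².
Thin rod: I_cm = (1/12)ML² = (1/12)(4.3)(0.34)² = 0.041423 kg·m²; centre at d = 0.78 m, so the parallel axis theorem gives I = 0.041423 + (4.3)(0.78)² = 2.6575 kg·m².
Total I = 0.05184 + 2.6575 = 2.7094 kg·m².

2.71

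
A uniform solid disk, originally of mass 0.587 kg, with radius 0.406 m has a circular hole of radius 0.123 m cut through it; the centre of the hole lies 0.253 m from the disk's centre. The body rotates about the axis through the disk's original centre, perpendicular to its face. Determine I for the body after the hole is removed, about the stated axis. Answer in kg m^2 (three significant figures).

Unpierced body about its centre: I₀ = (1/2)MR² = (1/2)(0.587)(0.406)² = 0.048379 kg m^2.
The removed disk has mass m = M·(r/R)² = (0.587)(0.123/0.406)² = 0.053876 kg (same uniform areal density).
Its moment of inertia about the rotation axis (parallel-axis theorem): I_hole = (1/2)mr² + md² = (1/2)(0.053876)(0.123)² + (0.053876)(0.253)² = 0.0038561 kg m^2.
Treating the hole as negative mass, I = I₀ − I_hole = 0.048379 − 0.0038561 = 0.044523 kg m^2.

0.0445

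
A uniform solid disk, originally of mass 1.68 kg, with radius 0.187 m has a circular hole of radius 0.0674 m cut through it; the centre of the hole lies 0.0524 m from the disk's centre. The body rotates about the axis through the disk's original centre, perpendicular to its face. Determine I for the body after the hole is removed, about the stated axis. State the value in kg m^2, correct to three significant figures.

Unpierced body about its centre: I₀ = (1/2)MR² = (1/2)(1.68)(0.187)² = 0.029374 kg m^2.
The removed disk has mass m = M·(r/R)² = (1.68)(0.0674/0.187)² = 0.21825 kg (same uniform areal density).
Its moment of inertia about the rotation axis (parallel-axis theorem): I_hole = (1/2)mr² + md² = (1/2)(0.21825)(0.0674)² + (0.21825)(0.0524)² = 0.001095 kg m^2.
Treating the hole as negative mass, I = I₀ − I_hole = 0.029374 − 0.001095 = 0.028279 kg m^2.

0.0283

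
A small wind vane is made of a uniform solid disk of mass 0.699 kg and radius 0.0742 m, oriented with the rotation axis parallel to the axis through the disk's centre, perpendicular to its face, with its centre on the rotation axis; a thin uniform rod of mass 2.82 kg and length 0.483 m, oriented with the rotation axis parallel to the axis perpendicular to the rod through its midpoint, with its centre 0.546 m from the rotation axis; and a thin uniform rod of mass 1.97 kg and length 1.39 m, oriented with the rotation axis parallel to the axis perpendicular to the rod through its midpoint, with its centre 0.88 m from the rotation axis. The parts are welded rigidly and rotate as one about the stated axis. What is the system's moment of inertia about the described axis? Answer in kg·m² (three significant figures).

2.74

Solid disk: I_cm = (1/2)MR² = (1/2)(0.699)(0.0742)² = 0.0019242 kg·m²; axis through the centre, so I = 0.0019242 kg·m².
Thin rod: I_cm = (1/12)ML² = (1/12)(2.82)(0.483)² = 0.054823 kg·m²; centre at d = 0.546 m, so I = I_cm + Md² gives I = 0.054823 + (2.82)(0.546)² = 0.89551 kg·m².
Thin rod: I_cm = (1/12)ML² = (1/12)(1.97)(1.39)² = 0.31719 kg·m²; centre at d = 0.88 m, so I = I_cm + Md² gives I = 0.31719 + (1.97)(0.88)² = 1.8428 kg·m².
Total I = 0.0019242 + 0.89551 + 1.8428 = 2.7402 kg·m².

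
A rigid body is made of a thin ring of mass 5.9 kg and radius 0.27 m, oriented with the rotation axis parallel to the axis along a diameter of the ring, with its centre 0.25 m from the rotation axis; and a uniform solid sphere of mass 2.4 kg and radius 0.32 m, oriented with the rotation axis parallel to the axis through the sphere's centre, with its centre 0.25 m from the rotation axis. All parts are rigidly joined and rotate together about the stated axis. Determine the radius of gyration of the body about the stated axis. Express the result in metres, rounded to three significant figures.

0.317

Thin ring: I_cm = (1/2)MR² = (1/2)(5.9)(0.27)² = 0.21506 kg m^2; centre at d = 0.25 m, so the parallel axis theorem gives I = 0.21506 + (5.9)(0.25)² = 0.58381 kg m^2.
Solid sphere: I_cm = (2/5)MR² = (2/5)(2.4)(0.32)² = 0.098304 kg m^2; centre at d = 0.25 m, so the parallel axis theorem gives I = 0.098304 + (2.4)(0.25)² = 0.2483 kg m^2.
Total I = 0.83211 kg m^2; total mass M = 8.3 kg.
k = √(I/M) = √(0.83211/8.3) = 0.31663 m.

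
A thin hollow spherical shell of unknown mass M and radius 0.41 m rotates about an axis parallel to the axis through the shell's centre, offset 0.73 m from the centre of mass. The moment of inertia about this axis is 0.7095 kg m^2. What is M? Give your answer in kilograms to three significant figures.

I = I_cm + Md² = (2/3)MR² + Md² = M·[0.666667·(0.41)² + (0.73)²] = M·0.64497.
So M = 0.7095 / 0.64497 = 1.1001 kg.

1.10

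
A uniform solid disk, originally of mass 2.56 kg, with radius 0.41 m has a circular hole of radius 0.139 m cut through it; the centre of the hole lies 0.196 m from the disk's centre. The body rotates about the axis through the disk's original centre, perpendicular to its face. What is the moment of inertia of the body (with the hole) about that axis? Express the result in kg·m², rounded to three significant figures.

0.201

Unpierced body about its centre: I₀ = (1/2)MR² = (1/2)(2.56)(0.41)² = 0.21517 kg·m².
The removed disk has mass m = M·(r/R)² = (2.56)(0.139/0.41)² = 0.29424 kg (same uniform areal density).
Its moment of inertia about the rotation axis (parallel-axis theorem): I_hole = (1/2)mr² + md² = (1/2)(0.29424)(0.139)² + (0.29424)(0.196)² = 0.014146 kg·m².
Treating the hole as negative mass, I = I₀ − I_hole = 0.21517 − 0.014146 = 0.20102 kg·m².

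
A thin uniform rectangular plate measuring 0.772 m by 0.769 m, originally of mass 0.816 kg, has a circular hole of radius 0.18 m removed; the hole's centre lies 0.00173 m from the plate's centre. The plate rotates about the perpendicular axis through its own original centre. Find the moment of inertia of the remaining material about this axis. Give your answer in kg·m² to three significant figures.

0.0785

Unpierced body about its centre: I₀ = (1/12)M(a²+b²) = (1/12)(0.816)[(0.772)² + (0.769)²] = 0.080739 kg·m².
The removed disk has mass m = M·πr²/(ab) = (0.816)·π(0.18)²/(0.772·0.769) = 0.13991 kg (same uniform areal density).
Its moment of inertia about the rotation axis (parallel-axis theorem): I_hole = (1/2)mr² + md² = (1/2)(0.13991)(0.18)² + (0.13991)(0.00173)² = 0.0022669 kg·m².
Treating the hole as negative mass, I = I₀ − I_hole = 0.080739 − 0.0022669 = 0.078473 kg·m².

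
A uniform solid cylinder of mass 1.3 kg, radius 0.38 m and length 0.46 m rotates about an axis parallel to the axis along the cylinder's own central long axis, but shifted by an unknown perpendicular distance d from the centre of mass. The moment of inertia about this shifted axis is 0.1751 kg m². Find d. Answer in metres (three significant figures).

About the centre-of-mass axis, I_cm = (1/2)MR² = (1/2)(1.3)(0.38)² = 0.09386 kg m².
Parallel axis theorem: I = I_cm + Md², so Md² = 0.1751 − 0.09386 = 0.08124 kg m².
d = √(0.08124 / 1.3) = 0.24998 m.

0.250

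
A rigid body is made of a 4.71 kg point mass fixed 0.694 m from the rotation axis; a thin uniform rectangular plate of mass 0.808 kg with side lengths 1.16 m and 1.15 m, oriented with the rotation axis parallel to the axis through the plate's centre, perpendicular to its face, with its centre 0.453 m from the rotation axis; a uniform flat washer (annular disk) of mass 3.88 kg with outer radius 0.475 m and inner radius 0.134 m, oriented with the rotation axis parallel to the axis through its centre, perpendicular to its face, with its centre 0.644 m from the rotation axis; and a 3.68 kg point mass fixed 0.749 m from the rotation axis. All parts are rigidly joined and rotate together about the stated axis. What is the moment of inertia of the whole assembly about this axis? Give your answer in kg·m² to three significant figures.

6.76

Point mass: I_cm = 0; centre at d = 0.694 m, so the parallel axis theorem gives I = 0 + (4.71)(0.694)² = 2.2685 kg·m².
Rectangular plate: I_cm = (1/12)M(a²+b²) = (1/12)(0.808)[(1.16)² + (1.15)²] = 0.17965 kg·m²; centre at d = 0.453 m, so the parallel axis theorem gives I = 0.17965 + (0.808)(0.453)² = 0.34546 kg·m².
Annular disk: I_cm = (1/2)M(R²+r²) = (1/2)(3.88)[(0.475)² + (0.134)²] = 0.47255 kg·m²; centre at d = 0.644 m, so the parallel axis theorem gives I = 0.47255 + (3.88)(0.644)² = 2.0817 kg·m².
Point mass: I_cm = 0; centre at d = 0.749 m, so the parallel axis theorem gives I = 0 + (3.68)(0.749)² = 2.0645 kg·m².
Total I = 2.2685 + 0.34546 + 2.0817 + 2.0645 = 6.7602 kg·m².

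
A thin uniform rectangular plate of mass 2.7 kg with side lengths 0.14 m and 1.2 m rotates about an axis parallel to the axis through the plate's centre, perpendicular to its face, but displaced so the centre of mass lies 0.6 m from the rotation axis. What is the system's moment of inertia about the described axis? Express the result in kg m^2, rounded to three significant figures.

1.30

I_cm = (1/12)M(a²+b²) = (1/12)(2.7)[(0.14)² + (1.2)²] = 0.32841 kg m^2; centre at d = 0.6 m, so the parallel axis theorem gives I = 0.32841 + (2.7)(0.6)² = 1.3004 kg m^2.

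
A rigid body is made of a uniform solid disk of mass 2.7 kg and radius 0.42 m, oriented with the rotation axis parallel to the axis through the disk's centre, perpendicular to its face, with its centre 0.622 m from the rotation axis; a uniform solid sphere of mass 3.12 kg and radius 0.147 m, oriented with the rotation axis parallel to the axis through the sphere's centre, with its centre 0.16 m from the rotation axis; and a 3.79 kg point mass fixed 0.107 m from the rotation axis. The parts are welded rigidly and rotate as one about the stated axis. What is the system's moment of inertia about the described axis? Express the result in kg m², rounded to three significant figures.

Solid disk: I_cm = (1/2)MR² = (1/2)(2.7)(0.42)² = 0.23814 kg m²; centre at d = 0.622 m, so I = I_cm + Md² gives I = 0.23814 + (2.7)(0.622)² = 1.2827 kg m².
Solid sphere: I_cm = (2/5)MR² = (2/5)(3.12)(0.147)² = 0.026968 kg m²; centre at d = 0.16 m, so I = I_cm + Md² gives I = 0.026968 + (3.12)(0.16)² = 0.10684 kg m².
Point mass: I_cm = 0; centre at d = 0.107 m, so I = I_cm + Md² gives I = 0 + (3.79)(0.107)² = 0.043392 kg m².
Total I = 1.2827 + 0.10684 + 0.043392 = 1.433 kg m².

1.43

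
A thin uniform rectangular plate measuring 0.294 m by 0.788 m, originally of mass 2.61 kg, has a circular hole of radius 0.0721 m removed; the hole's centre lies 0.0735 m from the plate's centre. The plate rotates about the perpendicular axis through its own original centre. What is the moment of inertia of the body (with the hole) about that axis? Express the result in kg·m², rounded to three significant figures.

0.152

Unpierced body about its centre: I₀ = (1/12)M(a²+b²) = (1/12)(2.61)[(0.294)² + (0.788)²] = 0.15386 kg·m².
The removed disk has mass m = M·πr²/(ab) = (2.61)·π(0.0721)²/(0.294·0.788) = 0.18399 kg (same uniform areal density).
Its moment of inertia about the rotation axis (parallel-axis theorem): I_hole = (1/2)mr² + md² = (1/2)(0.18399)(0.0721)² + (0.18399)(0.0735)² = 0.0014722 kg·m².
Treating the hole as negative mass, I = I₀ − I_hole = 0.15386 − 0.0014722 = 0.15238 kg·m².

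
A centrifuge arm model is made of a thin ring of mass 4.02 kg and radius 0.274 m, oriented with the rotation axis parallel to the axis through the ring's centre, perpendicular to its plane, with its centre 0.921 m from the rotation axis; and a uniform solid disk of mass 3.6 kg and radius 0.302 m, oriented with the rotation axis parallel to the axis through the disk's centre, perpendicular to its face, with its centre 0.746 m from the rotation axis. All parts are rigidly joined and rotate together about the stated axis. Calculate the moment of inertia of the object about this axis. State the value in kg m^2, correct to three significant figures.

Thin ring: I_cm = MR² = (4.02)(0.274)² = 0.30181 kg m^2; centre at d = 0.921 m, so I = I_cm + Md² gives I = 0.30181 + (4.02)(0.921)² = 3.7117 kg m^2.
Solid disk: I_cm = (1/2)MR² = (1/2)(3.6)(0.302)² = 0.16417 kg m^2; centre at d = 0.746 m, so I = I_cm + Md² gives I = 0.16417 + (3.6)(0.746)² = 2.1676 kg m^2.
Total I = 3.7117 + 2.1676 = 5.8794 kg m^2.

5.88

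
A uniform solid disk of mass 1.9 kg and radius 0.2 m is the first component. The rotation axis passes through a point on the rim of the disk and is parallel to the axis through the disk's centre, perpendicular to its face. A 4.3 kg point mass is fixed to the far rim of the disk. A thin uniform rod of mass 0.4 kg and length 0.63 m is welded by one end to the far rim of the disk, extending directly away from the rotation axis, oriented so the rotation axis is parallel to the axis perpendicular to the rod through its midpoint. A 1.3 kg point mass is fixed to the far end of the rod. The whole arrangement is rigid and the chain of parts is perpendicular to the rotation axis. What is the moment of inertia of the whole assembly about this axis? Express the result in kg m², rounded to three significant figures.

2.40

Solid disk: I_cm = (1/2)MR² = (1/2)(1.9)(0.2)² = 0.038 kg m²; centre at d = 0.2 m, so I = I_cm + Md² gives I = 0.038 + (1.9)(0.2)² = 0.114 kg m².
Point mass: I_cm = 0; centre at d = 0.2 + 0.2 = 0.4 m, so I = I_cm + Md² gives I = 0 + (4.3)(0.4)² = 0.688 kg m².
Thin rod: I_cm = (1/12)ML² = (1/12)(0.4)(0.63)² = 0.01323 kg m²; centre at d = 0.2 + 0.2 + 0.315 = 0.715 m, so I = I_cm + Md² gives I = 0.01323 + (0.4)(0.715)² = 0.21772 kg m².
Point mass: I_cm = 0; centre at d = 0.2 + 0.2 + 0.315 + 0.315 = 1.03 m, so I = I_cm + Md² gives I = 0 + (1.3)(1.03)² = 1.3792 kg m².
Total I = 0.114 + 0.688 + 0.21772 + 1.3792 = 2.3989 kg m².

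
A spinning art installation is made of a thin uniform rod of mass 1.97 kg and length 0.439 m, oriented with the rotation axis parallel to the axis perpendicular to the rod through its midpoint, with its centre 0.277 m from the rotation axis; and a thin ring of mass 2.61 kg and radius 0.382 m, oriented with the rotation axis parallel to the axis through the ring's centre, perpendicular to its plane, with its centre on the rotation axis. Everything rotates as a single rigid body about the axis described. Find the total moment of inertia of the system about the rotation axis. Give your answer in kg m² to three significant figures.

Thin rod: I_cm = (1/12)ML² = (1/12)(1.97)(0.439)² = 0.031638 kg m²; centre at d = 0.277 m, so I = I_cm + Md² gives I = 0.031638 + (1.97)(0.277)² = 0.18279 kg m².
Thin ring: I_cm = MR² = (2.61)(0.382)² = 0.38086 kg m²; axis through the centre, so I = 0.38086 kg m².
Total I = 0.18279 + 0.38086 = 0.56366 kg m².

0.564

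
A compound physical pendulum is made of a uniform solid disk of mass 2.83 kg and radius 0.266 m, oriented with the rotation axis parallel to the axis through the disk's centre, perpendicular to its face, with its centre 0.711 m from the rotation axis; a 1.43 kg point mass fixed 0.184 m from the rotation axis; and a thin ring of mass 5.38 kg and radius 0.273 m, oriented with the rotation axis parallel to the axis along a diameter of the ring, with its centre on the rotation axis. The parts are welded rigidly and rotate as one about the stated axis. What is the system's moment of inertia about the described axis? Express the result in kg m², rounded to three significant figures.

Solid disk: I_cm = (1/2)MR² = (1/2)(2.83)(0.266)² = 0.10012 kg m²; centre at d = 0.711 m, so the parallel axis theorem gives I = 0.10012 + (2.83)(0.711)² = 1.5307 kg m².
Point mass: I_cm = 0; centre at d = 0.184 m, so the parallel axis theorem gives I = 0 + (1.43)(0.184)² = 0.048414 kg m².
Thin ring: I_cm = (1/2)MR² = (1/2)(5.38)(0.273)² = 0.20048 kg m²; axis through the centre, so I = 0.20048 kg m².
Total I = 1.5307 + 0.048414 + 0.20048 = 1.7796 kg m².

1.78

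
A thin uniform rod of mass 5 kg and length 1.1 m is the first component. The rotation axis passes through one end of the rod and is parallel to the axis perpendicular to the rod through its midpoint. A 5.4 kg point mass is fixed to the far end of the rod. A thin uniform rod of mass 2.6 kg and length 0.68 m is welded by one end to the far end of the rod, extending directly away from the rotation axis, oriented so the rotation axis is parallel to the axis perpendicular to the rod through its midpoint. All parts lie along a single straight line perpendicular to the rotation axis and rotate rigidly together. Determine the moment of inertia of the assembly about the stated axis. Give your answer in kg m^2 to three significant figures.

14.0

Thin rod: I_cm = (1/12)ML² = (1/12)(5)(1.1)² = 0.50417 kg m^2; centre at d = 0.55 m, so I = I_cm + Md² gives I = 0.50417 + (5)(0.55)² = 2.0167 kg m^2.
Point mass: I_cm = 0; centre at d = 0.55 + 0.55 = 1.1 m, so I = I_cm + Md² gives I = 0 + (5.4)(1.1)² = 6.534 kg m^2.
Thin rod: I_cm = (1/12)ML² = (1/12)(2.6)(0.68)² = 0.10019 kg m^2; centre at d = 0.55 + 0.55 + 0.34 = 1.44 m, so I = I_cm + Md² gives I = 0.10019 + (2.6)(1.44)² = 5.4915 kg m^2.
Total I = 2.0167 + 6.534 + 5.4915 = 14.042 kg m^2.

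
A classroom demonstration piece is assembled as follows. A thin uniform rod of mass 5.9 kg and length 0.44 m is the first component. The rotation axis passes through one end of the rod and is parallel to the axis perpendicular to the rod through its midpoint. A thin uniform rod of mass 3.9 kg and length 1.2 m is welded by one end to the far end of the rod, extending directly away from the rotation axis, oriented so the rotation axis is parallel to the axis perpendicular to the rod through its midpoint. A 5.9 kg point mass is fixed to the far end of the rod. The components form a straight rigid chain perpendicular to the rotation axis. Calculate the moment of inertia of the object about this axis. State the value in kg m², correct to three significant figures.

20.9

Thin rod: I_cm = (1/12)ML² = (1/12)(5.9)(0.44)² = 0.095187 kg m²; centre at d = 0.22 m, so I = I_cm + Md² gives I = 0.095187 + (5.9)(0.22)² = 0.38075 kg m².
Thin rod: I_cm = (1/12)ML² = (1/12)(3.9)(1.2)² = 0.468 kg m²; centre at d = 0.22 + 0.22 + 0.6 = 1.04 m, so I = I_cm + Md² gives I = 0.468 + (3.9)(1.04)² = 4.6862 kg m².
Point mass: I_cm = 0; centre at d = 0.22 + 0.22 + 0.6 + 0.6 = 1.64 m, so I = I_cm + Md² gives I = 0 + (5.9)(1.64)² = 15.869 kg m².
Total I = 0.38075 + 4.6862 + 15.869 = 20.936 kg m².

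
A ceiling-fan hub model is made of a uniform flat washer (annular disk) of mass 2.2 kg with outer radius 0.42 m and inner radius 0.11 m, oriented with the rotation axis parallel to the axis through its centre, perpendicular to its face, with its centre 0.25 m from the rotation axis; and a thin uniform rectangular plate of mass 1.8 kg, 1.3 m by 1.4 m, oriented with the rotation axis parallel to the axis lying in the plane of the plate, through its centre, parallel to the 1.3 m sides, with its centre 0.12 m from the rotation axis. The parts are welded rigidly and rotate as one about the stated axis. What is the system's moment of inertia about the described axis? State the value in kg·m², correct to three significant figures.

0.665

Annular disk: I_cm = (1/2)M(R²+r²) = (1/2)(2.2)[(0.42)² + (0.11)²] = 0.20735 kg·m²; centre at d = 0.25 m, so the parallel axis theorem gives I = 0.20735 + (2.2)(0.25)² = 0.34485 kg·m².
Rectangular plate: I_cm = (1/12)Mb² = (1/12)(1.8)(1.4)² = 0.294 kg·m²; centre at d = 0.12 m, so the parallel axis theorem gives I = 0.294 + (1.8)(0.12)² = 0.31992 kg·m².
Total I = 0.34485 + 0.31992 = 0.66477 kg·m².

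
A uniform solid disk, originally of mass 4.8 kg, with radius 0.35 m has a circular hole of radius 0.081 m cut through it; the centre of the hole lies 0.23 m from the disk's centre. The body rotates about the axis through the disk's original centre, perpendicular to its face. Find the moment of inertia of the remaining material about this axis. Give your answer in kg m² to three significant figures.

0.280

Unpierced body about its centre: I₀ = (1/2)MR² = (1/2)(4.8)(0.35)² = 0.294 kg m².
The removed disk has mass m = M·(r/R)² = (4.8)(0.081/0.35)² = 0.25708 kg (same uniform areal density).
Its moment of inertia about the rotation axis (parallel-axis theorem): I_hole = (1/2)mr² + md² = (1/2)(0.25708)(0.081)² + (0.25708)(0.23)² = 0.014443 kg m².
Treating the hole as negative mass, I = I₀ − I_hole = 0.294 − 0.014443 = 0.27956 kg m².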